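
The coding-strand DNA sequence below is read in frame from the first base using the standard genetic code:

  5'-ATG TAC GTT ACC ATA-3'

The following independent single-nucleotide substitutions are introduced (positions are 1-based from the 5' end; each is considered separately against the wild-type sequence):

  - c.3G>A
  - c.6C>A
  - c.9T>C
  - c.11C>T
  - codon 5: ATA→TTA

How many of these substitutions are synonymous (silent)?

1

Codon 1: ATG (Met) → ATA (Ile) — missense.
Codon 2: TAC (Tyr) → TAA (Stop) — nonsense.
Codon 3: GTT (Val) → GTC (Val) — synonymous.
Codon 4: ACC (Thr) → ATC (Ile) — missense.
Codon 5: ATA (Ile) → TTA (Leu) — missense.
Synonymous: 1 of 5.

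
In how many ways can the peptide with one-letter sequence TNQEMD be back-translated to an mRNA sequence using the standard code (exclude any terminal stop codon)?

64

Thr: 4 codons.
Asn: 2 codons.
Gln: 2 codons.
Glu: 2 codons.
Met: 1 codon.
Asp: 2 codons.
4 × 2 × 2 × 2 × 1 × 2 = 64.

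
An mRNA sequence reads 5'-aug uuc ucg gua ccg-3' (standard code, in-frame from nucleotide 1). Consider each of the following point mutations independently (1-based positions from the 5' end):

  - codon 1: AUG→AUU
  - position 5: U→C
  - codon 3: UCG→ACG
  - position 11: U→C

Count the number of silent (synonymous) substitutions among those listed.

Codon 1: AUG (Met) → AUU (Ile) — missense.
Codon 2: UUC (Phe) → UCC (Ser) — missense.
Codon 3: UCG (Ser) → ACG (Thr) — missense.
Codon 4: GUA (Val) → GCA (Ala) — missense.
Synonymous: 0 of 4.

0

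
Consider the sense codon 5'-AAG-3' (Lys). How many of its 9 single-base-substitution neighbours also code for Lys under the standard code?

1

Position 1: none → 0 synonymous.
Position 2: none → 0 synonymous.
Position 3: AAA → 1 synonymous.
Total: 0 + 0 + 1 = 1.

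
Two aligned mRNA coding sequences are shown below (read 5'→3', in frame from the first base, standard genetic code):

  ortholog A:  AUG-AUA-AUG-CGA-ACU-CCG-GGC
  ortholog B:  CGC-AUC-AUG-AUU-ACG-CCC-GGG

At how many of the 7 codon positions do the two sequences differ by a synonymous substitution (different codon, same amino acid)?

Codon 1: AUG Met / CGC Arg — nonsynonymous.
Codon 2: AUA Ile / AUC Ile — synonymous.
Codon 3: AUG Met / AUG Met — identical.
Codon 4: CGA Arg / AUU Ile — nonsynonymous.
Codon 5: ACU Thr / ACG Thr — synonymous.
Codon 6: CCG Pro / CCC Pro — synonymous.
Codon 7: GGC Gly / GGG Gly — synonymous.
Synonymous differences: 4.

4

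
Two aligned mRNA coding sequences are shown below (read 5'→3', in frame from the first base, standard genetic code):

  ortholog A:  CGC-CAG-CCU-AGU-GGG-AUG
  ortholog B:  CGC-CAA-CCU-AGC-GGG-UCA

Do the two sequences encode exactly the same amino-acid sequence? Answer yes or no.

Codon 1: CGC Arg / CGC Arg — identical.
Codon 2: CAG Gln / CAA Gln — synonymous.
Codon 3: CCU Pro / CCU Pro — identical.
Codon 4: AGU Ser / AGC Ser — synonymous.
Codon 5: GGG Gly / GGG Gly — identical.
Codon 6: AUG Met / UCA Ser — nonsynonymous.
Nonsynonymous differences: 1 → different protein.

no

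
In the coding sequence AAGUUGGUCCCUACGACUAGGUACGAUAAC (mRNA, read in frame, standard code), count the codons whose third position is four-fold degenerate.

Codon 1 AAG (Lys): third position 2-fold.
Codon 2 UUG (Leu): third position 2-fold.
Codon 3 GUC (Val): third position 4-fold.
Codon 4 CCU (Pro): third position 4-fold.
Codon 5 ACG (Thr): third position 4-fold.
Codon 6 ACU (Thr): third position 4-fold.
Codon 7 AGG (Arg): third position 2-fold.
Codon 8 UAC (Tyr): third position 2-fold.
Codon 9 GAU (Asp): third position 2-fold.
Codon 10 AAC (Asn): third position 2-fold.
Four-fold degenerate third positions: 4.

4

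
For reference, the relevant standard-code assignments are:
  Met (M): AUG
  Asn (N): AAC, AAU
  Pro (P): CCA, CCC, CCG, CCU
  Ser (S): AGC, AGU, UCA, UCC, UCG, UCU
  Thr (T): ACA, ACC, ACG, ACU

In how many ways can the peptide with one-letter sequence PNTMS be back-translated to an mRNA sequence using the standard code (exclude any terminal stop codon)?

Pro: 4 codons.
Asn: 2 codons.
Thr: 4 codons.
Met: 1 codon.
Ser: 6 codons.
4 × 2 × 4 × 1 × 6 = 192.

192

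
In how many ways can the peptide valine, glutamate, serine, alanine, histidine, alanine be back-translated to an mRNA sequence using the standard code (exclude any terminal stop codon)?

Val: 4 codons.
Glu: 2 codons.
Ser: 6 codons.
Ala: 4 codons.
His: 2 codons.
Ala: 4 codons.
4 × 2 × 6 × 4 × 2 × 4 = 1536.

1536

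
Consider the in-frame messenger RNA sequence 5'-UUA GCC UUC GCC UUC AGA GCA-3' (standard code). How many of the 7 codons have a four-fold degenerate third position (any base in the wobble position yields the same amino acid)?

Codon 1 UUA (Leu): third position 2-fold.
Codon 2 GCC (Ala): third position 4-fold.
Codon 3 UUC (Phe): third position 2-fold.
Codon 4 GCC (Ala): third position 4-fold.
Codon 5 UUC (Phe): third position 2-fold.
Codon 6 AGA (Arg): third position 2-fold.
Codon 7 GCA (Ala): third position 4-fold.
Four-fold degenerate third positions: 3.

3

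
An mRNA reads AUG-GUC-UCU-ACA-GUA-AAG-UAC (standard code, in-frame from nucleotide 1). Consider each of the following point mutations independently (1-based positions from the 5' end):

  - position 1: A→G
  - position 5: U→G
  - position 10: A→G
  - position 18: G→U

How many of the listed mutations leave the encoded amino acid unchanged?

Codon 1: AUG (Met) → GUG (Val) — missense.
Codon 2: GUC (Val) → GGC (Gly) — missense.
Codon 4: ACA (Thr) → GCA (Ala) — missense.
Codon 6: AAG (Lys) → AAU (Asn) — missense.
Synonymous: 0 of 4.

0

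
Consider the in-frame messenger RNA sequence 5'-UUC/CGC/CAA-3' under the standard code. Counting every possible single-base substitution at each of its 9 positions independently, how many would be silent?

5

Codon 1 (UUC, Phe): 1 synonymous substitution.
Codon 2 (CGC, Arg): 3 synonymous substitutions.
Codon 3 (CAA, Gln): 1 synonymous substitution.
Total: 1 + 3 + 1 = 5.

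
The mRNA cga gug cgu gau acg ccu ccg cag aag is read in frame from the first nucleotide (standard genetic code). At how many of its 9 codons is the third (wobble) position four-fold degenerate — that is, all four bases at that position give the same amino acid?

Codon 1 CGA (Arg): third position 4-fold.
Codon 2 GUG (Val): third position 4-fold.
Codon 3 CGU (Arg): third position 4-fold.
Codon 4 GAU (Asp): third position 2-fold.
Codon 5 ACG (Thr): third position 4-fold.
Codon 6 CCU (Pro): third position 4-fold.
Codon 7 CCG (Pro): third position 4-fold.
Codon 8 CAG (Gln): third position 2-fold.
Codon 9 AAG (Lys): third position 2-fold.
Four-fold degenerate third positions: 6.

6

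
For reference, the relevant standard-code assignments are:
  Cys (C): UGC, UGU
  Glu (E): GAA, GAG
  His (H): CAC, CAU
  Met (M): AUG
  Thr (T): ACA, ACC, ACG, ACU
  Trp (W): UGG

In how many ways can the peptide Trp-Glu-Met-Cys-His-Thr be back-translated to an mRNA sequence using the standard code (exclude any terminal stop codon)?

Trp: 1 codon.
Glu: 2 codons.
Met: 1 codon.
Cys: 2 codons.
His: 2 codons.
Thr: 4 codons.
1 × 2 × 1 × 2 × 2 × 4 = 32.

32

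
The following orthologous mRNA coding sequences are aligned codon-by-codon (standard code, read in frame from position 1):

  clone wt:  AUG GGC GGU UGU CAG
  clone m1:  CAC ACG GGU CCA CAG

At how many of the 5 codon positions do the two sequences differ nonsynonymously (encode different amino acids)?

Codon 1: AUG Met / CAC His — nonsynonymous.
Codon 2: GGC Gly / ACG Thr — nonsynonymous.
Codon 3: GGU Gly / GGU Gly — identical.
Codon 4: UGU Cys / CCA Pro — nonsynonymous.
Codon 5: CAG Gln / CAG Gln — identical.
Nonsynonymous differences: 3.

3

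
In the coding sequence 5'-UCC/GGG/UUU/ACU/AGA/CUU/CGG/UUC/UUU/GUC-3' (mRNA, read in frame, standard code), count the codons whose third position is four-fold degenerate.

Codon 1 UCC (Ser): third position 4-fold.
Codon 2 GGG (Gly): third position 4-fold.
Codon 3 UUU (Phe): third position 2-fold.
Codon 4 ACU (Thr): third position 4-fold.
Codon 5 AGA (Arg): third position 2-fold.
Codon 6 CUU (Leu): third position 4-fold.
Codon 7 CGG (Arg): third position 4-fold.
Codon 8 UUC (Phe): third position 2-fold.
Codon 9 UUU (Phe): third position 2-fold.
Codon 10 GUC (Val): third position 4-fold.
Four-fold degenerate third positions: 6.

6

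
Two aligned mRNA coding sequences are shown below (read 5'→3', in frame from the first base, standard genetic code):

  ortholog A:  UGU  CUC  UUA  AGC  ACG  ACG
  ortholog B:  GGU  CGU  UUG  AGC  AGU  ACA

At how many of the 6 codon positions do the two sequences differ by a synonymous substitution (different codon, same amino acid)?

Codon 1: UGU Cys / GGU Gly — nonsynonymous.
Codon 2: CUC Leu / CGU Arg — nonsynonymous.
Codon 3: UUA Leu / UUG Leu — synonymous.
Codon 4: AGC Ser / AGC Ser — identical.
Codon 5: ACG Thr / AGU Ser — nonsynonymous.
Codon 6: ACG Thr / ACA Thr — synonymous.
Synonymous differences: 2.

2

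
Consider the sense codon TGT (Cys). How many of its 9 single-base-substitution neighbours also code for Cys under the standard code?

1

Position 1: none → 0 synonymous.
Position 2: none → 0 synonymous.
Position 3: TGC → 1 synonymous.
Total: 0 + 0 + 1 = 1.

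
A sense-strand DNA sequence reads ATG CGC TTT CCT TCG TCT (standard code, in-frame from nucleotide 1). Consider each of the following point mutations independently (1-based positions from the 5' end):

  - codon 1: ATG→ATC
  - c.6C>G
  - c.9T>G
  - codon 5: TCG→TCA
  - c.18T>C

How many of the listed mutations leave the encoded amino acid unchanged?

Codon 1: ATG (Met) → ATC (Ile) — missense.
Codon 2: CGC (Arg) → CGG (Arg) — synonymous.
Codon 3: TTT (Phe) → TTG (Leu) — missense.
Codon 5: TCG (Ser) → TCA (Ser) — synonymous.
Codon 6: TCT (Ser) → TCC (Ser) — synonymous.
Synonymous: 3 of 5.

3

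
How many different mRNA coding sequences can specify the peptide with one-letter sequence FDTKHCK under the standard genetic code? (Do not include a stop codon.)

256

Phe: 2 codons.
Asp: 2 codons.
Thr: 4 codons.
Lys: 2 codons.
His: 2 codons.
Cys: 2 codons.
Lys: 2 codons.
2 × 2 × 4 × 2 × 2 × 2 × 2 = 256.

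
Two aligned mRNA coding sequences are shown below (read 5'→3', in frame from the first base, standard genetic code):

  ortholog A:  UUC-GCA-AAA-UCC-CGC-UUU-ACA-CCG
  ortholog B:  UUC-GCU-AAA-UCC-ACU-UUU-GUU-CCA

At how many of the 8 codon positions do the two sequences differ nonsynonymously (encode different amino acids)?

Codon 1: UUC Phe / UUC Phe — identical.
Codon 2: GCA Ala / GCU Ala — synonymous.
Codon 3: AAA Lys / AAA Lys — identical.
Codon 4: UCC Ser / UCC Ser — identical.
Codon 5: CGC Arg / ACU Thr — nonsynonymous.
Codon 6: UUU Phe / UUU Phe — identical.
Codon 7: ACA Thr / GUU Val — nonsynonymous.
Codon 8: CCG Pro / CCA Pro — synonymous.
Nonsynonymous differences: 2.

2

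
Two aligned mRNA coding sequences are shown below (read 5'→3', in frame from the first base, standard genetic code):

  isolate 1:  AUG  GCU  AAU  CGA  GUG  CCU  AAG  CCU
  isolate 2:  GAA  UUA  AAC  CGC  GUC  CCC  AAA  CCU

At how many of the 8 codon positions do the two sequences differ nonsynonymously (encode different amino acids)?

2

Codon 1: AUG Met / GAA Glu — nonsynonymous.
Codon 2: GCU Ala / UUA Leu — nonsynonymous.
Codon 3: AAU Asn / AAC Asn — synonymous.
Codon 4: CGA Arg / CGC Arg — synonymous.
Codon 5: GUG Val / GUC Val — synonymous.
Codon 6: CCU Pro / CCC Pro — synonymous.
Codon 7: AAG Lys / AAA Lys — synonymous.
Codon 8: CCU Pro / CCU Pro — identical.
Nonsynonymous differences: 2.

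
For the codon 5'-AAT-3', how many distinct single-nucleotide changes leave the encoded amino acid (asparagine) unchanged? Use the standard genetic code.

1

Position 1: none → 0 synonymous.
Position 2: none → 0 synonymous.
Position 3: AAC → 1 synonymous.
Total: 0 + 0 + 1 = 1.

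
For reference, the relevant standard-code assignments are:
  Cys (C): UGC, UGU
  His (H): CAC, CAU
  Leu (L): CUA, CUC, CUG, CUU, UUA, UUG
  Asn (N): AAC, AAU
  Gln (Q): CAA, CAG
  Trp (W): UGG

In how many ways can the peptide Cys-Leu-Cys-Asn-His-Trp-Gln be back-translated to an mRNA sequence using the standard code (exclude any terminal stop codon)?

Cys: 2 codons.
Leu: 6 codons.
Cys: 2 codons.
Asn: 2 codons.
His: 2 codons.
Trp: 1 codon.
Gln: 2 codons.
2 × 6 × 2 × 2 × 2 × 1 × 2 = 192.

192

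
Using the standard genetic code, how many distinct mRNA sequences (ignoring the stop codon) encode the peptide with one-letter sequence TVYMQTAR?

6144

Thr: 4 codons.
Val: 4 codons.
Tyr: 2 codons.
Met: 1 codon.
Gln: 2 codons.
Thr: 4 codons.
Ala: 4 codons.
Arg: 6 codons.
4 × 4 × 2 × 1 × 2 × 4 × 4 × 6 = 6144.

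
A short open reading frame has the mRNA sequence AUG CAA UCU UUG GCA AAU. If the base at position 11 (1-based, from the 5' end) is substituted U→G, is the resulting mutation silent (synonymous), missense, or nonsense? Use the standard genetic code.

Position 11 falls in codon 4: UUG → Leu.
After the substitution the codon is UGG → Trp.
Leu ≠ Trp, so this is a missense mutation.

missense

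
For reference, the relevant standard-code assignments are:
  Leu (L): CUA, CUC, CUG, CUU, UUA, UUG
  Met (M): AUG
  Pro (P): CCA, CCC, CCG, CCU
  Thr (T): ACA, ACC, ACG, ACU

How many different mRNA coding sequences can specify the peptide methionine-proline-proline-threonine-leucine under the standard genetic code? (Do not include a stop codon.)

Met: 1 codon.
Pro: 4 codons.
Pro: 4 codons.
Thr: 4 codons.
Leu: 6 codons.
1 × 4 × 4 × 4 × 6 = 384.

384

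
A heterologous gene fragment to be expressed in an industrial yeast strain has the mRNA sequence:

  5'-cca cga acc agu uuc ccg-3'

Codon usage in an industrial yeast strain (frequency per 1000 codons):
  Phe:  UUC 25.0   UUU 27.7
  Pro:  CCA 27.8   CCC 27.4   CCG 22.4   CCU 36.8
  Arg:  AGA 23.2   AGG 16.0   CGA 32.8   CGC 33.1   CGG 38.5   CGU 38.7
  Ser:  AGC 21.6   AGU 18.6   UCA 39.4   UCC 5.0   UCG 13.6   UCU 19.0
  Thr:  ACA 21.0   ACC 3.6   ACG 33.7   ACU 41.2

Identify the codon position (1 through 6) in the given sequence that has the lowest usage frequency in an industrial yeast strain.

3

Codon 1 CCA (Pro): 27.8 per 1000.
Codon 2 CGA (Arg): 32.8 per 1000.
Codon 3 ACC (Thr): 3.6 per 1000.
Codon 4 AGU (Ser): 18.6 per 1000.
Codon 5 UUC (Phe): 25.0 per 1000.
Codon 6 CCG (Pro): 22.4 per 1000.
Lowest frequency is 3.6 at codon 3.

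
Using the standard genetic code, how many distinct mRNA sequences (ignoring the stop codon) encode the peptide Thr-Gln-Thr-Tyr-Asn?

128

Thr: 4 codons.
Gln: 2 codons.
Thr: 4 codons.
Tyr: 2 codons.
Asn: 2 codons.
4 × 2 × 4 × 2 × 2 = 128.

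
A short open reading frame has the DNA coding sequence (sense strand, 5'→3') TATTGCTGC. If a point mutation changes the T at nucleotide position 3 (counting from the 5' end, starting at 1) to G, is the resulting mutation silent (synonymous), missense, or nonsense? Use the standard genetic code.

Position 3 falls in codon 1: TAT → Tyr.
After the substitution the codon is TAG → Stop.
The new codon is a stop codon, so this is a nonsense mutation.

nonsense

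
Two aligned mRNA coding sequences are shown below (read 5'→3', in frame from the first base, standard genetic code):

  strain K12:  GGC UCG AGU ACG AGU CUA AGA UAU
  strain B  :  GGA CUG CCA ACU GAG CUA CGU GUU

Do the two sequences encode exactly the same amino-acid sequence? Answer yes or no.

Codon 1: GGC Gly / GGA Gly — synonymous.
Codon 2: UCG Ser / CUG Leu — nonsynonymous.
Codon 3: AGU Ser / CCA Pro — nonsynonymous.
Codon 4: ACG Thr / ACU Thr — synonymous.
Codon 5: AGU Ser / GAG Glu — nonsynonymous.
Codon 6: CUA Leu / CUA Leu — identical.
Codon 7: AGA Arg / CGU Arg — synonymous.
Codon 8: UAU Tyr / GUU Val — nonsynonymous.
Nonsynonymous differences: 4 → different protein.

no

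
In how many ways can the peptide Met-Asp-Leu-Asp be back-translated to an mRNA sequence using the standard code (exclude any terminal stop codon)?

24

Met: 1 codon.
Asp: 2 codons.
Leu: 6 codons.
Asp: 2 codons.
1 × 2 × 6 × 2 = 24.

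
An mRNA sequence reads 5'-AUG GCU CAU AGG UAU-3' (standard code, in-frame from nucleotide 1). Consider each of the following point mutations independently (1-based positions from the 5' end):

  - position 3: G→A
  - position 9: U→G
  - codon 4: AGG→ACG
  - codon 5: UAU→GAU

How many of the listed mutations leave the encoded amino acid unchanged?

0

Codon 1: AUG (Met) → AUA (Ile) — missense.
Codon 3: CAU (His) → CAG (Gln) — missense.
Codon 4: AGG (Arg) → ACG (Thr) — missense.
Codon 5: UAU (Tyr) → GAU (Asp) — missense.
Synonymous: 0 of 4.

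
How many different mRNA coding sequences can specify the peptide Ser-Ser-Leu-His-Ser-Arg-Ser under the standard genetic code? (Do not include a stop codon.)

Ser: 6 codons.
Ser: 6 codons.
Leu: 6 codons.
His: 2 codons.
Ser: 6 codons.
Arg: 6 codons.
Ser: 6 codons.
6 × 6 × 6 × 2 × 6 × 6 × 6 = 93312.

93312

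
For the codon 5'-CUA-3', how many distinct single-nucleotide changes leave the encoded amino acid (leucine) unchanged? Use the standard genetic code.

4

Position 1: UUA → 1 synonymous.
Position 2: none → 0 synonymous.
Position 3: CUU, CUC, CUG → 3 synonymous.
Total: 1 + 0 + 3 = 4.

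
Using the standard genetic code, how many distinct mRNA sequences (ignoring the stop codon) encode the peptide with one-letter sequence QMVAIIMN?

Gln: 2 codons.
Met: 1 codon.
Val: 4 codons.
Ala: 4 codons.
Ile: 3 codons.
Ile: 3 codons.
Met: 1 codon.
Asn: 2 codons.
2 × 1 × 4 × 4 × 3 × 3 × 1 × 2 = 576.

576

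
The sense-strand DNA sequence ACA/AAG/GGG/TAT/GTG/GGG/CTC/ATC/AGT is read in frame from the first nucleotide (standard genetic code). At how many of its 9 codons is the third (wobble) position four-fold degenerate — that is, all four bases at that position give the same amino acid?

5

Codon 1 ACA (Thr): third position 4-fold.
Codon 2 AAG (Lys): third position 2-fold.
Codon 3 GGG (Gly): third position 4-fold.
Codon 4 TAT (Tyr): third position 2-fold.
Codon 5 GTG (Val): third position 4-fold.
Codon 6 GGG (Gly): third position 4-fold.
Codon 7 CTC (Leu): third position 4-fold.
Codon 8 ATC (Ile): third position 3-fold.
Codon 9 AGT (Ser): third position 2-fold.
Four-fold degenerate third positions: 5.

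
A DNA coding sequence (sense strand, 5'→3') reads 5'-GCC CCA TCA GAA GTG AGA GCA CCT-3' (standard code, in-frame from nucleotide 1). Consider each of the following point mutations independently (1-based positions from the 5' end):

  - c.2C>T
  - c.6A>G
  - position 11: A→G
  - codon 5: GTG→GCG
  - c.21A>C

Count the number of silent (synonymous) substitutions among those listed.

2

Codon 1: GCC (Ala) → GTC (Val) — missense.
Codon 2: CCA (Pro) → CCG (Pro) — synonymous.
Codon 4: GAA (Glu) → GGA (Gly) — missense.
Codon 5: GTG (Val) → GCG (Ala) — missense.
Codon 7: GCA (Ala) → GCC (Ala) — synonymous.
Synonymous: 2 of 5.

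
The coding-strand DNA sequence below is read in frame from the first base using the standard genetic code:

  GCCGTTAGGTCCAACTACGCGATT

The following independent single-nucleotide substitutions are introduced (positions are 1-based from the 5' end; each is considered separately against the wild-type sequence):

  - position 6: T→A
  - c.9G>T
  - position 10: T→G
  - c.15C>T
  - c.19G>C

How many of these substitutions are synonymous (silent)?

Codon 2: GTT (Val) → GTA (Val) — synonymous.
Codon 3: AGG (Arg) → AGT (Ser) — missense.
Codon 4: TCC (Ser) → GCC (Ala) — missense.
Codon 5: AAC (Asn) → AAT (Asn) — synonymous.
Codon 7: GCG (Ala) → CCG (Pro) — missense.
Synonymous: 2 of 5.

2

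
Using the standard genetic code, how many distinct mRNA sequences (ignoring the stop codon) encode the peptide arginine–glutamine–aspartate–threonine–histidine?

192

Arg: 6 codons.
Gln: 2 codons.
Asp: 2 codons.
Thr: 4 codons.
His: 2 codons.
6 × 2 × 2 × 4 × 2 = 192.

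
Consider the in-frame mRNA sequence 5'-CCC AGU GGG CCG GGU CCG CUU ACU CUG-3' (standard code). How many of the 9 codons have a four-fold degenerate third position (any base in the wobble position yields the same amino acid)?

8

Codon 1 CCC (Pro): third position 4-fold.
Codon 2 AGU (Ser): third position 2-fold.
Codon 3 GGG (Gly): third position 4-fold.
Codon 4 CCG (Pro): third position 4-fold.
Codon 5 GGU (Gly): third position 4-fold.
Codon 6 CCG (Pro): third position 4-fold.
Codon 7 CUU (Leu): third position 4-fold.
Codon 8 ACU (Thr): third position 4-fold.
Codon 9 CUG (Leu): third position 4-fold.
Four-fold degenerate third positions: 8.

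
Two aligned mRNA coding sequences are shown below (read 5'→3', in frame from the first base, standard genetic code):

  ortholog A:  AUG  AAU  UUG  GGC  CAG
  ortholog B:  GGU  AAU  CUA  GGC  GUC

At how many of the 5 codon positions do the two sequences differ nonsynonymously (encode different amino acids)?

Codon 1: AUG Met / GGU Gly — nonsynonymous.
Codon 2: AAU Asn / AAU Asn — identical.
Codon 3: UUG Leu / CUA Leu — synonymous.
Codon 4: GGC Gly / GGC Gly — identical.
Codon 5: CAG Gln / GUC Val — nonsynonymous.
Nonsynonymous differences: 2.

2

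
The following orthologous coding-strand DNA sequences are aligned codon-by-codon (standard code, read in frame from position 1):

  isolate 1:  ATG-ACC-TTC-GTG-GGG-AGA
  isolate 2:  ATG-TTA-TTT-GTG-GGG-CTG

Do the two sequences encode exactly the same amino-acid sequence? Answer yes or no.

Codon 1: ATG Met / ATG Met — identical.
Codon 2: ACC Thr / TTA Leu — nonsynonymous.
Codon 3: TTC Phe / TTT Phe — synonymous.
Codon 4: GTG Val / GTG Val — identical.
Codon 5: GGG Gly / GGG Gly — identical.
Codon 6: AGA Arg / CTG Leu — nonsynonymous.
Nonsynonymous differences: 2 → different protein.

no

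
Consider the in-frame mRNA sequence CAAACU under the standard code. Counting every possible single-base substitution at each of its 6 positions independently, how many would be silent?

Codon 1 (CAA, Gln): 1 synonymous substitution.
Codon 2 (ACU, Thr): 3 synonymous substitutions.
Total: 1 + 3 = 4.

4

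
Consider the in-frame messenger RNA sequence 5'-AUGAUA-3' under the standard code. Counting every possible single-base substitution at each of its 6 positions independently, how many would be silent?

2

Codon 1 (AUG, Met): 0 synonymous substitutions.
Codon 2 (AUA, Ile): 2 synonymous substitutions.
Total: 0 + 2 = 2.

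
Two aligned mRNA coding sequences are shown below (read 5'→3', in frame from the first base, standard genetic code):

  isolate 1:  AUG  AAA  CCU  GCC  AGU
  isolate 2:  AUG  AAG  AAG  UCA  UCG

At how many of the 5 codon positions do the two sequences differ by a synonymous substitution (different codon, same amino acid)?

2

Codon 1: AUG Met / AUG Met — identical.
Codon 2: AAA Lys / AAG Lys — synonymous.
Codon 3: CCU Pro / AAG Lys — nonsynonymous.
Codon 4: GCC Ala / UCA Ser — nonsynonymous.
Codon 5: AGU Ser / UCG Ser — synonymous.
Synonymous differences: 2.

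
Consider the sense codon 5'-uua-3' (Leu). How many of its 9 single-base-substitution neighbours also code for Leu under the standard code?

Position 1: CUA → 1 synonymous.
Position 2: none → 0 synonymous.
Position 3: UUG → 1 synonymous.
Total: 1 + 0 + 1 = 2.

2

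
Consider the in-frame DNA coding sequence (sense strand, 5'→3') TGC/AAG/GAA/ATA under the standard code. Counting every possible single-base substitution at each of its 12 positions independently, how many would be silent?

Codon 1 (TGC, Cys): 1 synonymous substitution.
Codon 2 (AAG, Lys): 1 synonymous substitution.
Codon 3 (GAA, Glu): 1 synonymous substitution.
Codon 4 (ATA, Ile): 2 synonymous substitutions.
Total: 1 + 1 + 1 + 2 = 5.

5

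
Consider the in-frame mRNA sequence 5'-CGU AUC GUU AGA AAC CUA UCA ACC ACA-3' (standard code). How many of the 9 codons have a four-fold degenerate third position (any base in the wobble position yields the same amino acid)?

Codon 1 CGU (Arg): third position 4-fold.
Codon 2 AUC (Ile): third position 3-fold.
Codon 3 GUU (Val): third position 4-fold.
Codon 4 AGA (Arg): third position 2-fold.
Codon 5 AAC (Asn): third position 2-fold.
Codon 6 CUA (Leu): third position 4-fold.
Codon 7 UCA (Ser): third position 4-fold.
Codon 8 ACC (Thr): third position 4-fold.
Codon 9 ACA (Thr): third position 4-fold.
Four-fold degenerate third positions: 6.

6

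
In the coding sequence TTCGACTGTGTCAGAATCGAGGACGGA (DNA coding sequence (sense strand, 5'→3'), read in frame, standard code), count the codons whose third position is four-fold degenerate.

Codon 1 TTC (Phe): third position 2-fold.
Codon 2 GAC (Asp): third position 2-fold.
Codon 3 TGT (Cys): third position 2-fold.
Codon 4 GTC (Val): third position 4-fold.
Codon 5 AGA (Arg): third position 2-fold.
Codon 6 ATC (Ile): third position 3-fold.
Codon 7 GAG (Glu): third position 2-fold.
Codon 8 GAC (Asp): third position 2-fold.
Codon 9 GGA (Gly): third position 4-fold.
Four-fold degenerate third positions: 2.

2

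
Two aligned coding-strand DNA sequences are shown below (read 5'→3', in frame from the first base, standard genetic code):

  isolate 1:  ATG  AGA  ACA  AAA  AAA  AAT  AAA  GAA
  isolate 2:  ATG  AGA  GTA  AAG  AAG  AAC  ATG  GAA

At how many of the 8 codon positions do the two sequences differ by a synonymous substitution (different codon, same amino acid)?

3

Codon 1: ATG Met / ATG Met — identical.
Codon 2: AGA Arg / AGA Arg — identical.
Codon 3: ACA Thr / GTA Val — nonsynonymous.
Codon 4: AAA Lys / AAG Lys — synonymous.
Codon 5: AAA Lys / AAG Lys — synonymous.
Codon 6: AAT Asn / AAC Asn — synonymous.
Codon 7: AAA Lys / ATG Met — nonsynonymous.
Codon 8: GAA Glu / GAA Glu — identical.
Synonymous differences: 3.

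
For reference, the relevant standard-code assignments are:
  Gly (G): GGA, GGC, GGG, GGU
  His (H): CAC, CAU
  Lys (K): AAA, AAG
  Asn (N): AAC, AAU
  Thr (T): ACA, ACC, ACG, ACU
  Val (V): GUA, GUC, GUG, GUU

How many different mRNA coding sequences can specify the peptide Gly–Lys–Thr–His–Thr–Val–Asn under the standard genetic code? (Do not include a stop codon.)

2048

Gly: 4 codons.
Lys: 2 codons.
Thr: 4 codons.
His: 2 codons.
Thr: 4 codons.
Val: 4 codons.
Asn: 2 codons.
4 × 2 × 4 × 2 × 4 × 4 × 2 = 2048.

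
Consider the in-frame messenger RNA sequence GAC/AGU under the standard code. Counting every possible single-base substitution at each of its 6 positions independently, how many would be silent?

2

Codon 1 (GAC, Asp): 1 synonymous substitution.
Codon 2 (AGU, Ser): 1 synonymous substitution.
Total: 1 + 1 = 2.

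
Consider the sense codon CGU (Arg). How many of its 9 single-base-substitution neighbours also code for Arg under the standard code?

Position 1: none → 0 synonymous.
Position 2: none → 0 synonymous.
Position 3: CGC, CGA, CGG → 3 synonymous.
Total: 0 + 0 + 3 = 3.

3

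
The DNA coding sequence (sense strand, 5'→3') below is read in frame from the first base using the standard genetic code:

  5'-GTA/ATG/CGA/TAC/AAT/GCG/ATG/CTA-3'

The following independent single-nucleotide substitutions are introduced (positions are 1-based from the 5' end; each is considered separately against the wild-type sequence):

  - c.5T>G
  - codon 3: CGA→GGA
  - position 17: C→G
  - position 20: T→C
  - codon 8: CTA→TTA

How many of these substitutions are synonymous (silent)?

1

Codon 2: ATG (Met) → AGG (Arg) — missense.
Codon 3: CGA (Arg) → GGA (Gly) — missense.
Codon 6: GCG (Ala) → GGG (Gly) — missense.
Codon 7: ATG (Met) → ACG (Thr) — missense.
Codon 8: CTA (Leu) → TTA (Leu) — synonymous.
Synonymous: 1 of 5.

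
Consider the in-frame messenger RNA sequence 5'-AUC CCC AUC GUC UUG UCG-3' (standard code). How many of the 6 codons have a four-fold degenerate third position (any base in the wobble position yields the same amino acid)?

Codon 1 AUC (Ile): third position 3-fold.
Codon 2 CCC (Pro): third position 4-fold.
Codon 3 AUC (Ile): third position 3-fold.
Codon 4 GUC (Val): third position 4-fold.
Codon 5 UUG (Leu): third position 2-fold.
Codon 6 UCG (Ser): third position 4-fold.
Four-fold degenerate third positions: 3.

3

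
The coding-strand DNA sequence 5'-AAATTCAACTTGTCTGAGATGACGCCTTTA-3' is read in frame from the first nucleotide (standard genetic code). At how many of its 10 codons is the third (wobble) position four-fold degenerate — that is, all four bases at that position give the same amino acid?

Codon 1 AAA (Lys): third position 2-fold.
Codon 2 TTC (Phe): third position 2-fold.
Codon 3 AAC (Asn): third position 2-fold.
Codon 4 TTG (Leu): third position 2-fold.
Codon 5 TCT (Ser): third position 4-fold.
Codon 6 GAG (Glu): third position 2-fold.
Codon 7 ATG (Met): third position 1-fold.
Codon 8 ACG (Thr): third position 4-fold.
Codon 9 CCT (Pro): third position 4-fold.
Codon 10 TTA (Leu): third position 2-fold.
Four-fold degenerate third positions: 3.

3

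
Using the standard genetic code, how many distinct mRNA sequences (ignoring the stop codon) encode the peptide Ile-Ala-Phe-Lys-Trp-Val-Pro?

Ile: 3 codons.
Ala: 4 codons.
Phe: 2 codons.
Lys: 2 codons.
Trp: 1 codon.
Val: 4 codons.
Pro: 4 codons.
3 × 4 × 2 × 2 × 1 × 4 × 4 = 768.

768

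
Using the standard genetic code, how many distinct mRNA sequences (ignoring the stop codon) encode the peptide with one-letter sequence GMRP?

96

Gly: 4 codons.
Met: 1 codon.
Arg: 6 codons.
Pro: 4 codons.
4 × 1 × 6 × 4 = 96.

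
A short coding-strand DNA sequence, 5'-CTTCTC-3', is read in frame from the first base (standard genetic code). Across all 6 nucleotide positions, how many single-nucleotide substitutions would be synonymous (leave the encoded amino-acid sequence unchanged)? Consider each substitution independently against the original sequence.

6

Codon 1 (CTT, Leu): 3 synonymous substitutions.
Codon 2 (CTC, Leu): 3 synonymous substitutions.
Total: 3 + 3 = 6.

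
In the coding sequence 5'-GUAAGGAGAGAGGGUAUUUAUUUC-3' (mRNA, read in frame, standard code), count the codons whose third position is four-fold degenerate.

2

Codon 1 GUA (Val): third position 4-fold.
Codon 2 AGG (Arg): third position 2-fold.
Codon 3 AGA (Arg): third position 2-fold.
Codon 4 GAG (Glu): third position 2-fold.
Codon 5 GGU (Gly): third position 4-fold.
Codon 6 AUU (Ile): third position 3-fold.
Codon 7 UAU (Tyr): third position 2-fold.
Codon 8 UUC (Phe): third position 2-fold.
Four-fold degenerate third positions: 2.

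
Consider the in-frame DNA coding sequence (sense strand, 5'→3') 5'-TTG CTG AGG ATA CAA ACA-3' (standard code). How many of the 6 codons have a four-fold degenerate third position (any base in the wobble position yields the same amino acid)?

Codon 1 TTG (Leu): third position 2-fold.
Codon 2 CTG (Leu): third position 4-fold.
Codon 3 AGG (Arg): third position 2-fold.
Codon 4 ATA (Ile): third position 3-fold.
Codon 5 CAA (Gln): third position 2-fold.
Codon 6 ACA (Thr): third position 4-fold.
Four-fold degenerate third positions: 2.

2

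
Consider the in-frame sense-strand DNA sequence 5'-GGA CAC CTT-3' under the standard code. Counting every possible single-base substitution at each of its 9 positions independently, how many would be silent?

Codon 1 (GGA, Gly): 3 synonymous substitutions.
Codon 2 (CAC, His): 1 synonymous substitution.
Codon 3 (CTT, Leu): 3 synonymous substitutions.
Total: 3 + 1 + 3 = 7.

7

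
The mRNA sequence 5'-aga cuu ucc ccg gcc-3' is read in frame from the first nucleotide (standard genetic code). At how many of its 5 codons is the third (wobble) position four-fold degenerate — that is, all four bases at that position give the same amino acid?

Codon 1 AGA (Arg): third position 2-fold.
Codon 2 CUU (Leu): third position 4-fold.
Codon 3 UCC (Ser): third position 4-fold.
Codon 4 CCG (Pro): third position 4-fold.
Codon 5 GCC (Ala): third position 4-fold.
Four-fold degenerate third positions: 4.

4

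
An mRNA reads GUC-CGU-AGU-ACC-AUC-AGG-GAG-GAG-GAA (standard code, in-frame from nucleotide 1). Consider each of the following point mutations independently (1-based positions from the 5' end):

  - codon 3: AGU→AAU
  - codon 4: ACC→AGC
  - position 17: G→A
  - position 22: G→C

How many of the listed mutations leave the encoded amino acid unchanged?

0

Codon 3: AGU (Ser) → AAU (Asn) — missense.
Codon 4: ACC (Thr) → AGC (Ser) — missense.
Codon 6: AGG (Arg) → AAG (Lys) — missense.
Codon 8: GAG (Glu) → CAG (Gln) — missense.
Synonymous: 0 of 4.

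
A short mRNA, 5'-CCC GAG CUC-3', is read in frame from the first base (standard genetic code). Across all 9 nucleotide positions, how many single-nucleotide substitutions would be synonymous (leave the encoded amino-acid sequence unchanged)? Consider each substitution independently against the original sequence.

7

Codon 1 (CCC, Pro): 3 synonymous substitutions.
Codon 2 (GAG, Glu): 1 synonymous substitution.
Codon 3 (CUC, Leu): 3 synonymous substitutions.
Total: 3 + 1 + 3 = 7.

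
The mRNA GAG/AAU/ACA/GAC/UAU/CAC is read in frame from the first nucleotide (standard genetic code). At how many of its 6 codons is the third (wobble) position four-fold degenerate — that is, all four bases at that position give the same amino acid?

1

Codon 1 GAG (Glu): third position 2-fold.
Codon 2 AAU (Asn): third position 2-fold.
Codon 3 ACA (Thr): third position 4-fold.
Codon 4 GAC (Asp): third position 2-fold.
Codon 5 UAU (Tyr): third position 2-fold.
Codon 6 CAC (His): third position 2-fold.
Four-fold degenerate third positions: 1.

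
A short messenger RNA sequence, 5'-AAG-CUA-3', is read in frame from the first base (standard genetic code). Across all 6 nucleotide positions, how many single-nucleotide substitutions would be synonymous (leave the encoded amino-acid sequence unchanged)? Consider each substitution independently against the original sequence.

5

Codon 1 (AAG, Lys): 1 synonymous substitution.
Codon 2 (CUA, Leu): 4 synonymous substitutions.
Total: 1 + 4 = 5.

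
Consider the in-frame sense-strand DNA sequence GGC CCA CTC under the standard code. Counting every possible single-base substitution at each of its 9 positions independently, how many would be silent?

9

Codon 1 (GGC, Gly): 3 synonymous substitutions.
Codon 2 (CCA, Pro): 3 synonymous substitutions.
Codon 3 (CTC, Leu): 3 synonymous substitutions.
Total: 3 + 3 + 3 = 9.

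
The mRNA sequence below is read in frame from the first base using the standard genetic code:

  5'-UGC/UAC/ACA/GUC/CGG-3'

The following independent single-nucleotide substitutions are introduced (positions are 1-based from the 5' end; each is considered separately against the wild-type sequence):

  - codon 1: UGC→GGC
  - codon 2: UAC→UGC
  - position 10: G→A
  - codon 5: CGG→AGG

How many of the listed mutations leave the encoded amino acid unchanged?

Codon 1: UGC (Cys) → GGC (Gly) — missense.
Codon 2: UAC (Tyr) → UGC (Cys) — missense.
Codon 4: GUC (Val) → AUC (Ile) — missense.
Codon 5: CGG (Arg) → AGG (Arg) — synonymous.
Synonymous: 1 of 4.

1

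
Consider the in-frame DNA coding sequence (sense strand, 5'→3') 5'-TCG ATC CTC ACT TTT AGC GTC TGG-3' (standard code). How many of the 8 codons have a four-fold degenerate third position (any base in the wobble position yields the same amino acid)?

4

Codon 1 TCG (Ser): third position 4-fold.
Codon 2 ATC (Ile): third position 3-fold.
Codon 3 CTC (Leu): third position 4-fold.
Codon 4 ACT (Thr): third position 4-fold.
Codon 5 TTT (Phe): third position 2-fold.
Codon 6 AGC (Ser): third position 2-fold.
Codon 7 GTC (Val): third position 4-fold.
Codon 8 TGG (Trp): third position 1-fold.
Four-fold degenerate third positions: 4.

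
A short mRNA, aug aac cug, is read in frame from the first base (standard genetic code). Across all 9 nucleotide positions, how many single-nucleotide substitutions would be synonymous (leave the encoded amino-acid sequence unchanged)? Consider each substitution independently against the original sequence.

5

Codon 1 (AUG, Met): 0 synonymous substitutions.
Codon 2 (AAC, Asn): 1 synonymous substitution.
Codon 3 (CUG, Leu): 4 synonymous substitutions.
Total: 0 + 1 + 4 = 5.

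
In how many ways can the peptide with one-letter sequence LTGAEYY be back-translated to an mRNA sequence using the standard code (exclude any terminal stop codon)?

3072

Leu: 6 codons.
Thr: 4 codons.
Gly: 4 codons.
Ala: 4 codons.
Glu: 2 codons.
Tyr: 2 codons.
Tyr: 2 codons.
6 × 4 × 4 × 4 × 2 × 2 × 2 = 3072.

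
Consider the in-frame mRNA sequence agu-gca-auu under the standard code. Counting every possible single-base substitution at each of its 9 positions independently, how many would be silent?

6

Codon 1 (AGU, Ser): 1 synonymous substitution.
Codon 2 (GCA, Ala): 3 synonymous substitutions.
Codon 3 (AUU, Ile): 2 synonymous substitutions.
Total: 1 + 3 + 2 = 6.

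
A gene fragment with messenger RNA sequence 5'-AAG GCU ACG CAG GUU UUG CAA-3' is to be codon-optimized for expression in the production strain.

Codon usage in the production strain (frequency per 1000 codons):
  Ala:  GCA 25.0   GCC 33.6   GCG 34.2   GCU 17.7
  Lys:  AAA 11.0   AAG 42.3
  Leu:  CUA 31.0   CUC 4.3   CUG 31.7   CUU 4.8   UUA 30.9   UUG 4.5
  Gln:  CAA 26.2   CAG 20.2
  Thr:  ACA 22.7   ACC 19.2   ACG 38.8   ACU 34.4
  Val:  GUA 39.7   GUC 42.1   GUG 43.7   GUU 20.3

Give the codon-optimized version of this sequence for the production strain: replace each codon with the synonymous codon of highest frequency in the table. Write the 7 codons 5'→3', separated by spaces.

Codon 1 (Lys): best is AAG at 42.3.
Codon 2 (Ala): best is GCG at 34.2.
Codon 3 (Thr): best is ACG at 38.8.
Codon 4 (Gln): best is CAA at 26.2.
Codon 5 (Val): best is GUG at 43.7.
Codon 6 (Leu): best is CUG at 31.7.
Codon 7 (Gln): best is CAA at 26.2.

AAG GCG ACG CAA GUG CUG CAA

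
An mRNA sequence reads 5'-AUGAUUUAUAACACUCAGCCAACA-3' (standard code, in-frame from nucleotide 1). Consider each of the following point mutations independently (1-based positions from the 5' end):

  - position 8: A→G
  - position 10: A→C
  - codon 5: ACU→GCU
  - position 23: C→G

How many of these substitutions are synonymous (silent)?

Codon 3: UAU (Tyr) → UGU (Cys) — missense.
Codon 4: AAC (Asn) → CAC (His) — missense.
Codon 5: ACU (Thr) → GCU (Ala) — missense.
Codon 8: ACA (Thr) → AGA (Arg) — missense.
Synonymous: 0 of 4.

0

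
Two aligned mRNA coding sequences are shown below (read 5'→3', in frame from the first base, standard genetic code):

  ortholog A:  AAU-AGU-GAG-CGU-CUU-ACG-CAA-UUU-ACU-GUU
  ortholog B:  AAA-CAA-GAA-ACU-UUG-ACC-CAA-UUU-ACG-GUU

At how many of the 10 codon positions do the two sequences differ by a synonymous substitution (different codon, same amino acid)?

Codon 1: AAU Asn / AAA Lys — nonsynonymous.
Codon 2: AGU Ser / CAA Gln — nonsynonymous.
Codon 3: GAG Glu / GAA Glu — synonymous.
Codon 4: CGU Arg / ACU Thr — nonsynonymous.
Codon 5: CUU Leu / UUG Leu — synonymous.
Codon 6: ACG Thr / ACC Thr — synonymous.
Codon 7: CAA Gln / CAA Gln — identical.
Codon 8: UUU Phe / UUU Phe — identical.
Codon 9: ACU Thr / ACG Thr — synonymous.
Codon 10: GUU Val / GUU Val — identical.
Synonymous differences: 4.

4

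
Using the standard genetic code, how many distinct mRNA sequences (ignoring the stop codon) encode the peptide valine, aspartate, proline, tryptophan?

Val: 4 codons.
Asp: 2 codons.
Pro: 4 codons.
Trp: 1 codon.
4 × 2 × 4 × 1 = 32.

32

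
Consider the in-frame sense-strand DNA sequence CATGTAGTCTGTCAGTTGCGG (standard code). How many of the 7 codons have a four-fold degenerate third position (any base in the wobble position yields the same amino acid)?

Codon 1 CAT (His): third position 2-fold.
Codon 2 GTA (Val): third position 4-fold.
Codon 3 GTC (Val): third position 4-fold.
Codon 4 TGT (Cys): third position 2-fold.
Codon 5 CAG (Gln): third position 2-fold.
Codon 6 TTG (Leu): third position 2-fold.
Codon 7 CGG (Arg): third position 4-fold.
Four-fold degenerate third positions: 3.

3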